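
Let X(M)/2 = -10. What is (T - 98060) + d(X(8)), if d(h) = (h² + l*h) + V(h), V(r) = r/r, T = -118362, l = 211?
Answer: -220241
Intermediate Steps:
X(M) = -20 (X(M) = 2*(-10) = -20)
V(r) = 1
d(h) = 1 + h² + 211*h (d(h) = (h² + 211*h) + 1 = 1 + h² + 211*h)
(T - 98060) + d(X(8)) = (-118362 - 98060) + (1 + (-20)² + 211*(-20)) = -216422 + (1 + 400 - 4220) = -216422 - 3819 = -220241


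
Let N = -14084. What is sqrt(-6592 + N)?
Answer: 2*I*sqrt(5169) ≈ 143.79*I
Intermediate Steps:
sqrt(-6592 + N) = sqrt(-6592 - 14084) = sqrt(-20676) = 2*I*sqrt(5169)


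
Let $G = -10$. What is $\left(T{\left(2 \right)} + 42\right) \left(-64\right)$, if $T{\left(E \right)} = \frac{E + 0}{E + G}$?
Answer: $-2672$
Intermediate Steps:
$T{\left(E \right)} = \frac{E}{-10 + E}$ ($T{\left(E \right)} = \frac{E + 0}{E - 10} = \frac{E}{-10 + E}$)
$\left(T{\left(2 \right)} + 42\right) \left(-64\right) = \left(\frac{2}{-10 + 2} + 42\right) \left(-64\right) = \left(\frac{2}{-8} + 42\right) \left(-64\right) = \left(2 \left(- \frac{1}{8}\right) + 42\right) \left(-64\right) = \left(- \frac{1}{4} + 42\right) \left(-64\right) = \frac{167}{4} \left(-64\right) = -2672$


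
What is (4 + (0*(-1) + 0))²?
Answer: 16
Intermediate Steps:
(4 + (0*(-1) + 0))² = (4 + (0 + 0))² = (4 + 0)² = 4² = 16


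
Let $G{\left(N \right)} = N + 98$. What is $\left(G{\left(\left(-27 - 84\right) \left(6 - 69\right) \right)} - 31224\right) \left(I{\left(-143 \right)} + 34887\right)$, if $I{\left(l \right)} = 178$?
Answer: $-846223645$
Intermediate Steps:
$G{\left(N \right)} = 98 + N$
$\left(G{\left(\left(-27 - 84\right) \left(6 - 69\right) \right)} - 31224\right) \left(I{\left(-143 \right)} + 34887\right) = \left(\left(98 + \left(-27 - 84\right) \left(6 - 69\right)\right) - 31224\right) \left(178 + 34887\right) = \left(\left(98 - -6993\right) - 31224\right) 35065 = \left(\left(98 + 6993\right) - 31224\right) 35065 = \left(7091 - 31224\right) 35065 = \left(-24133\right) 35065 = -846223645$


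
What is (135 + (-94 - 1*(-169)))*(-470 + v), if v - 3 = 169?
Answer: -62580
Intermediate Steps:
v = 172 (v = 3 + 169 = 172)
(135 + (-94 - 1*(-169)))*(-470 + v) = (135 + (-94 - 1*(-169)))*(-470 + 172) = (135 + (-94 + 169))*(-298) = (135 + 75)*(-298) = 210*(-298) = -62580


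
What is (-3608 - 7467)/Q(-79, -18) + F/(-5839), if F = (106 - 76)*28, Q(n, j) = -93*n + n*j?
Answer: -72032885/51202191 ≈ -1.4068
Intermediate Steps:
Q(n, j) = -93*n + j*n
F = 840 (F = 30*28 = 840)
(-3608 - 7467)/Q(-79, -18) + F/(-5839) = (-3608 - 7467)/((-79*(-93 - 18))) + 840/(-5839) = -11075/((-79*(-111))) + 840*(-1/5839) = -11075/8769 - 840/5839 = -72032885/51202191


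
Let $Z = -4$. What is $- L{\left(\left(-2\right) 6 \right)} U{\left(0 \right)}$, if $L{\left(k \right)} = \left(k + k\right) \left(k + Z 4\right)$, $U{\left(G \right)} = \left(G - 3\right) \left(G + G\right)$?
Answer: $0$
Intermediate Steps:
$U{\left(G \right)} = 2 G \left(-3 + G\right)$ ($U{\left(G \right)} = \left(-3 + G\right) 2 G = 2 G \left(-3 + G\right)$)
$L{\left(k \right)} = 2 k \left(-16 + k\right)$ ($L{\left(k \right)} = \left(k + k\right) \left(k - 16\right) = 2 k \left(k - 16\right) = 2 k \left(-16 + k\right)$)
$- L{\left(\left(-2\right) 6 \right)} U{\left(0 \right)} = - 2 \left(\left(-2\right) 6\right) \left(-16 - 12\right) 2 \cdot 0 \left(-3 + 0\right) = - 2 \left(-12\right) \left(-16 - 12\right) 2 \cdot 0 \left(-3\right) = - 2 \left(-12\right) \left(-28\right) 0 = \left(-1\right) 672 \cdot 0 = \left(-672\right) 0 = 0$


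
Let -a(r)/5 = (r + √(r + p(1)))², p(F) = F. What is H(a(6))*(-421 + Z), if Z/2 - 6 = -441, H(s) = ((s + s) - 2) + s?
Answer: 835277 + 232380*√7 ≈ 1.4501e+6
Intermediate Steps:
a(r) = -5*(r + √(1 + r))² (a(r) = -5*(r + √(r + 1))² = -5*(r + √(1 + r))²)
H(s) = -2 + 3*s (H(s) = (2*s - 2) + s = (-2 + 2*s) + s = -2 + 3*s)
Z = -870 (Z = 12 + 2*(-441) = 12 - 882 = -870)
H(a(6))*(-421 + Z) = (-2 + 3*(-5*(6 + √(1 + 6))²))*(-421 - 870) = (-2 + 3*(-5*(6 + √7)²))*(-1291) = (-2 - 15*(6 + √7)²)*(-1291) = 2582 + 19365*(6 + √7)²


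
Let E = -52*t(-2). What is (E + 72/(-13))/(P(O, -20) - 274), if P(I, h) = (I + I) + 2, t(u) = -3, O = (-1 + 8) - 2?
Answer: -978/1703 ≈ -0.57428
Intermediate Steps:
O = 5 (O = 7 - 2 = 5)
P(I, h) = 2 + 2*I (P(I, h) = 2*I + 2 = 2 + 2*I)
E = 156 (E = -52*(-3) = 156)
(E + 72/(-13))/(P(O, -20) - 274) = (156 + 72/(-13))/((2 + 2*5) - 274) = (156 + 72*(-1/13))/((2 + 10) - 274) = (156 - 72/13)/(12 - 274) = (1956/13)/(-262) = (1956/13)*(-1/262) = -978/1703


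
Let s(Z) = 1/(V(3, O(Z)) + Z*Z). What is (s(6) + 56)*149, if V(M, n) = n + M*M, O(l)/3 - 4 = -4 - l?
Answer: 225437/27 ≈ 8349.5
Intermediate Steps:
O(l) = -3*l (O(l) = 12 + 3*(-4 - l) = 12 + (-12 - 3*l) = -3*l)
V(M, n) = n + M²
s(Z) = 1/(9 + Z² - 3*Z) (s(Z) = 1/((-3*Z + 3²) + Z*Z) = 1/((-3*Z + 9) + Z²) = 1/((9 - 3*Z) + Z²) = 1/(9 + Z² - 3*Z))
(s(6) + 56)*149 = (1/(9 + 6² - 3*6) + 56)*149 = (1/(9 + 36 - 18) + 56)*149 = (1/27 + 56)*149 = (1513/27)*149 = 225437/27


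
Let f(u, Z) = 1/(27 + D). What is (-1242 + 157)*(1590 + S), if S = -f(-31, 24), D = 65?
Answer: -158712715/92 ≈ -1.7251e+6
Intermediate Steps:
f(u, Z) = 1/92 (f(u, Z) = 1/(27 + 65) = 1/92)
S = -1/92 (S = -1*1/92 = -1/92 ≈ -0.010870)
(-1242 + 157)*(1590 + S) = (-1242 + 157)*(1590 - 1/92) = -1085*146279/92 = -158712715/92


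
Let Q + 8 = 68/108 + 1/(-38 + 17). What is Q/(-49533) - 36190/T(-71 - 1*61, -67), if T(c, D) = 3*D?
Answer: 112933847944/627236379 ≈ 180.05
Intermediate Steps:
Q = -1402/189 (Q = -8 + (68/108 + 1/(-38 + 17)) = -8 + ((1/108)*68 + 1/(-21)) = -8 + (17/27 - 1/21) = -8 + 110/189 = -1402/189 ≈ -7.4180)
Q/(-49533) - 36190/T(-71 - 1*61, -67) = -1402/189/(-49533) - 36190/(3*(-67)) = -1402/189*(-1/49533) - 36190/(-201) = 1402/9361737 - 36190*(-1/201) = 1402/9361737 + 36190/201 = 112933847944/627236379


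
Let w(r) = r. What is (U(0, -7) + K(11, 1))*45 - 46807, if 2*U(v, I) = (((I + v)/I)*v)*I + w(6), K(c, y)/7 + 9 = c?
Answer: -46042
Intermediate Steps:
K(c, y) = -63 + 7*c
U(v, I) = 3 + v*(I + v)/2 (U(v, I) = ((((I + v)/I)*v)*I + 6)/2 = ((v*(I + v)/I)*I + 6)/2 = (v*(I + v) + 6)/2 = (6 + v*(I + v))/2 = 3 + v*(I + v)/2)
(U(0, -7) + K(11, 1))*45 - 46807 = ((3 + (½)*0² + (½)*(-7)*0) + (-63 + 7*11))*45 - 46807 = ((3 + (½)*0 + 0) + (-63 + 77))*45 - 46807 = ((3 + 0 + 0) + 14)*45 - 46807 = (3 + 14)*45 - 46807 = 17*45 - 46807 = 765 - 46807 = -46042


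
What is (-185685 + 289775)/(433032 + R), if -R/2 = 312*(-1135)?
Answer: 52045/570636 ≈ 0.091205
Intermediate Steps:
R = 708240 (R = -624*(-1135) = -2*(-354120) = 708240)
(-185685 + 289775)/(433032 + R) = (-185685 + 289775)/(433032 + 708240) = 104090/1141272 = 104090*(1/1141272) = 52045/570636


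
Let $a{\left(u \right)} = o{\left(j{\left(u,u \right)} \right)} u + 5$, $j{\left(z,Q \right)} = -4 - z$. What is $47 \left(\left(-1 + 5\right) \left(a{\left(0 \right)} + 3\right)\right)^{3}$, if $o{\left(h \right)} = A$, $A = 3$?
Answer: $1540096$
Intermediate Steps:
$o{\left(h \right)} = 3$
$a{\left(u \right)} = 5 + 3 u$ ($a{\left(u \right)} = 3 u + 5 = 5 + 3 u$)
$47 \left(\left(-1 + 5\right) \left(a{\left(0 \right)} + 3\right)\right)^{3} = 47 \left(\left(-1 + 5\right) \left(\left(5 + 3 \cdot 0\right) + 3\right)\right)^{3} = 47 \left(4 \left(\left(5 + 0\right) + 3\right)\right)^{3} = 47 \left(4 \left(5 + 3\right)\right)^{3} = 47 \left(4 \cdot 8\right)^{3} = 47 \cdot 32^{3} = 47 \cdot 32768 = 1540096$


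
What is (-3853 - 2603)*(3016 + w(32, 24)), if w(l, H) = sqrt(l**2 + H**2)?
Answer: -19729536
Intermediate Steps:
w(l, H) = sqrt(H**2 + l**2)
(-3853 - 2603)*(3016 + w(32, 24)) = (-3853 - 2603)*(3016 + sqrt(24**2 + 32**2)) = -6456*(3016 + sqrt(576 + 1024)) = -6456*(3016 + sqrt(1600)) = -6456*(3016 + 40) = -6456*3056 = -19729536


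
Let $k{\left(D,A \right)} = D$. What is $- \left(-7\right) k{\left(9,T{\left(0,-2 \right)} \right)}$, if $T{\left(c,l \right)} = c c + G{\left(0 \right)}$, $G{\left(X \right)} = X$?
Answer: $63$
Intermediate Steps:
$T{\left(c,l \right)} = c^{2}$ ($T{\left(c,l \right)} = c c + 0 = c^{2} + 0 = c^{2}$)
$- \left(-7\right) k{\left(9,T{\left(0,-2 \right)} \right)} = - \left(-7\right) 9 = \left(-1\right) \left(-63\right) = 63$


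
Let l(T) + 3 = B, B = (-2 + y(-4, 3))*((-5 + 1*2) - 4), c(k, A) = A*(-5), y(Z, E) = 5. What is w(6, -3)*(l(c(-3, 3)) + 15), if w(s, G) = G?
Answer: 27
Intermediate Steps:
c(k, A) = -5*A
B = -21 (B = (-2 + 5)*((-5 + 1*2) - 4) = 3*((-5 + 2) - 4) = 3*(-3 - 4) = 3*(-7) = -21)
l(T) = -24 (l(T) = -3 - 21 = -24)
w(6, -3)*(l(c(-3, 3)) + 15) = -3*(-24 + 15) = -3*(-9) = 27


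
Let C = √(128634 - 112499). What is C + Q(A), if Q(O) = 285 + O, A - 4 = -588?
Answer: -299 + √16135 ≈ -171.98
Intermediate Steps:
A = -584 (A = 4 - 588 = -584)
C = √16135 ≈ 127.02
C + Q(A) = √16135 + (285 - 584) = √16135 - 299 = -299 + √16135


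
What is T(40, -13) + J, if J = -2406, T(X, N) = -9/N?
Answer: -31269/13 ≈ -2405.3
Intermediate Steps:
T(40, -13) + J = -9/(-13) - 2406 = -9*(-1/13) - 2406 = 9/13 - 2406 = -31269/13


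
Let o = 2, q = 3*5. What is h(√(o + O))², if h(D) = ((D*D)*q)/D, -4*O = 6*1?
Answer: 225/2 ≈ 112.50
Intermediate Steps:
O = -3/2 ≈ -1.5000
q = 15
h(D) = 15*D (h(D) = ((D*D)*15)/D = (D²*15)/D = (15*D²)/D = 15*D)
h(√(o + O))² = (15*√(2 - 3/2))² = (15*√(½))² = (15*(√2/2))² = (15*√2/2)² = 225/2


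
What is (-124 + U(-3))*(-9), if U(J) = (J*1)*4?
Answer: 1224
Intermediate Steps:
U(J) = 4*J (U(J) = J*4 = 4*J)
(-124 + U(-3))*(-9) = (-124 + 4*(-3))*(-9) = (-124 - 12)*(-9) = -136*(-9) = 1224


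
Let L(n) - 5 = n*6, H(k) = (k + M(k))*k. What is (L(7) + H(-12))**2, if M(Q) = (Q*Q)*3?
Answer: 24930049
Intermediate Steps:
M(Q) = 3*Q**2 (M(Q) = Q**2*3 = 3*Q**2)
H(k) = k*(k + 3*k**2) (H(k) = (k + 3*k**2)*k = k*(k + 3*k**2))
L(n) = 5 + 6*n (L(n) = 5 + n*6 = 5 + 6*n)
(L(7) + H(-12))**2 = ((5 + 6*7) + (-12)**2*(1 + 3*(-12)))**2 = ((5 + 42) + 144*(1 - 36))**2 = (47 + 144*(-35))**2 = (47 - 5040)**2 = (-4993)**2 = 24930049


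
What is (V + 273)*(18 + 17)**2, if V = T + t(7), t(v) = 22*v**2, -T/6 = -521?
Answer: 5484325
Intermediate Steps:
T = 3126 (T = -6*(-521) = 3126)
V = 4204 (V = 3126 + 22*7**2 = 3126 + 22*49 = 3126 + 1078 = 4204)
(V + 273)*(18 + 17)**2 = (4204 + 273)*(18 + 17)**2 = 4477*35**2 = 4477*1225 = 5484325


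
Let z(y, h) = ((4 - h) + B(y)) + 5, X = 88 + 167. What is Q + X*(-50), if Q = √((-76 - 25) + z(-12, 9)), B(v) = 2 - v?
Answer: -12750 + I*√87 ≈ -12750.0 + 9.3274*I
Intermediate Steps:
X = 255
z(y, h) = 11 - h - y (z(y, h) = ((4 - h) + (2 - y)) + 5 = (6 - h - y) + 5 = 11 - h - y)
Q = I*√87 (Q = √((-76 - 25) + (11 - 1*9 - 1*(-12))) = √(-101 + (11 - 9 + 12)) = √(-101 + 14) = √(-87) = I*√87 ≈ 9.3274*I)
Q + X*(-50) = I*√87 + 255*(-50) = I*√87 - 12750 = -12750 + I*√87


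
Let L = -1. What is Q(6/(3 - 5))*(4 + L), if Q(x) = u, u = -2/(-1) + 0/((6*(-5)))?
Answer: 6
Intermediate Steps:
u = 2 (u = -2*(-1) + 0/(-30) = 2 + 0*(-1/30) = 2 + 0 = 2)
Q(x) = 2
Q(6/(3 - 5))*(4 + L) = 2*(4 - 1) = 2*3 = 6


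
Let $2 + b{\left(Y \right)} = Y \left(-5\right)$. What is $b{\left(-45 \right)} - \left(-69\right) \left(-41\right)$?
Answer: $-2606$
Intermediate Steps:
$b{\left(Y \right)} = -2 - 5 Y$ ($b{\left(Y \right)} = -2 + Y \left(-5\right) = -2 - 5 Y$)
$b{\left(-45 \right)} - \left(-69\right) \left(-41\right) = \left(-2 - -225\right) - \left(-69\right) \left(-41\right) = \left(-2 + 225\right) - 2829 = 223 - 2829 = -2606$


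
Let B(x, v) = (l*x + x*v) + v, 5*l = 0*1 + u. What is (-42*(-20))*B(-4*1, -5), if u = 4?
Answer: 9912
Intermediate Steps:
l = ⅘ (l = (0*1 + 4)/5 = (0 + 4)/5 = (⅕)*4 = ⅘ ≈ 0.80000)
B(x, v) = v + 4*x/5 + v*x (B(x, v) = (4*x/5 + x*v) + v = (4*x/5 + v*x) + v = v + 4*x/5 + v*x)
(-42*(-20))*B(-4*1, -5) = (-42*(-20))*(-5 + 4*(-4*1)/5 - (-20)) = 840*(-5 + (⅘)*(-4) - 5*(-4)) = 840*(-5 - 16/5 + 20) = 840*(59/5) = 9912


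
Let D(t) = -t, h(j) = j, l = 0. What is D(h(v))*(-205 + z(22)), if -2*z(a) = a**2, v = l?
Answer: 0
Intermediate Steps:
v = 0
z(a) = -a**2/2
D(h(v))*(-205 + z(22)) = (-1*0)*(-205 - 1/2*22**2) = 0*(-205 - 1/2*484) = 0*(-205 - 242) = 0*(-447) = 0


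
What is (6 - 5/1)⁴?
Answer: 1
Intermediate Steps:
(6 - 5/1)⁴ = (6 - 5*1)⁴ = (6 - 5)⁴ = 1⁴ = 1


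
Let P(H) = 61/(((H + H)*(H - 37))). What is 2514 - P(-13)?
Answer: 3268139/1300 ≈ 2514.0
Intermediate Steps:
P(H) = 61/(2*H*(-37 + H)) (P(H) = 61/(((2*H)*(-37 + H))) = 61/((2*H*(-37 + H))) = 61*(1/(2*H*(-37 + H))) = 61/(2*H*(-37 + H)))
2514 - P(-13) = 2514 - 61/(2*(-13)*(-37 - 13)) = 2514 - 61*(-1)/(2*13*(-50)) = 2514 - 61*(-1)*(-1)/(2*13*50) = 2514 - 1*61/1300 = 2514 - 61/1300 = 3268139/1300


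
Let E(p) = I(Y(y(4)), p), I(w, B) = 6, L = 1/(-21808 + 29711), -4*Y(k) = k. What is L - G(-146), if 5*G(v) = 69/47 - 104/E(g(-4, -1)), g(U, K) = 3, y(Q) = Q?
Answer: 17679716/5571615 ≈ 3.1732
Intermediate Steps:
Y(k) = -k/4
L = 1/7903 ≈ 0.00012653
E(p) = 6
G(v) = -2237/705 (G(v) = (69/47 - 104/6)/5 = (69*(1/47) - 104*⅙)/5 = (69/47 - 52/3)/5 = (⅕)*(-2237/141) = -2237/705)
L - G(-146) = 1/7903 - 1*(-2237/705) = 1/7903 + 2237/705 = 17679716/5571615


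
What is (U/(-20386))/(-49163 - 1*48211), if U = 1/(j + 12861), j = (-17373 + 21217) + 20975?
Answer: 1/74797300595520 ≈ 1.3369e-14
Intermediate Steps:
j = 24819 (j = 3844 + 20975 = 24819)
U = 1/37680 (U = 1/(24819 + 12861) = 1/37680 ≈ 2.6539e-5)
(U/(-20386))/(-49163 - 1*48211) = ((1/37680)/(-20386))/(-49163 - 1*48211) = ((1/37680)*(-1/20386))/(-49163 - 48211) = -1/768144480/(-97374) = -1/768144480*(-1/97374) = 1/74797300595520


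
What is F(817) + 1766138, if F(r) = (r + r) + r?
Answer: 1768589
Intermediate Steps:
F(r) = 3*r (F(r) = 2*r + r = 3*r)
F(817) + 1766138 = 3*817 + 1766138 = 2451 + 1766138 = 1768589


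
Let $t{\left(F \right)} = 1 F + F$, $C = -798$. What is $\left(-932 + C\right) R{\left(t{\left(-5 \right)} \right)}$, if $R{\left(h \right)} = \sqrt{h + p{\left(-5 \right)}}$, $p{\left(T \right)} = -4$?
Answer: $- 1730 i \sqrt{14} \approx - 6473.1 i$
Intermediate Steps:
$t{\left(F \right)} = 2 F$ ($t{\left(F \right)} = F + F = 2 F$)
$R{\left(h \right)} = \sqrt{-4 + h}$ ($R{\left(h \right)} = \sqrt{h - 4} = \sqrt{-4 + h}$)
$\left(-932 + C\right) R{\left(t{\left(-5 \right)} \right)} = \left(-932 - 798\right) \sqrt{-4 + 2 \left(-5\right)} = - 1730 \sqrt{-4 - 10} = - 1730 \sqrt{-14} = - 1730 i \sqrt{14}$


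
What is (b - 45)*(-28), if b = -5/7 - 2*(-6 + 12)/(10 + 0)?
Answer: 6568/5 ≈ 1313.6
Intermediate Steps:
b = -67/35 (b = -5*1/7 - 2/(10/6) = -5/7 - 2/(10*(1/6)) = -5/7 - 2/5/3 = -5/7 - 2*3/5 = -5/7 - 6/5 = -67/35 ≈ -1.9143)
(b - 45)*(-28) = (-67/35 - 45)*(-28) = -1642/35*(-28) = 6568/5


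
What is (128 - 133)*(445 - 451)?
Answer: 30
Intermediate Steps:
(128 - 133)*(445 - 451) = -5*(-6) = 30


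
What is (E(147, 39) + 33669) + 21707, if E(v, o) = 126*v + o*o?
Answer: 75419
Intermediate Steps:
E(v, o) = o² + 126*v (E(v, o) = 126*v + o² = o² + 126*v)
(E(147, 39) + 33669) + 21707 = ((39² + 126*147) + 33669) + 21707 = ((1521 + 18522) + 33669) + 21707 = (20043 + 33669) + 21707 = 53712 + 21707 = 75419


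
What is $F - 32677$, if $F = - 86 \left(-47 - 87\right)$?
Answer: $-21153$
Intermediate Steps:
$F = 11524$ ($F = \left(-86\right) \left(-134\right) = 11524$)
$F - 32677 = 11524 - 32677 = -21153$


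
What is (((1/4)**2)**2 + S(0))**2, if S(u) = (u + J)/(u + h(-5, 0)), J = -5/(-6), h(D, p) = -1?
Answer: 405769/589824 ≈ 0.68795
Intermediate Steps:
J = 5/6 (J = -5*(-1/6) = 5/6 ≈ 0.83333)
S(u) = (5/6 + u)/(-1 + u) (S(u) = (u + 5/6)/(u - 1) = (5/6 + u)/(-1 + u))
(((1/4)**2)**2 + S(0))**2 = (((1/4)**2)**2 + (5/6 + 0)/(-1 + 0))**2 = (((1/4)**2)**2 + (5/6)/(-1))**2 = ((1/16)**2 - 1*5/6)**2 = (1/256 - 5/6)**2 = (-637/768)**2 = 405769/589824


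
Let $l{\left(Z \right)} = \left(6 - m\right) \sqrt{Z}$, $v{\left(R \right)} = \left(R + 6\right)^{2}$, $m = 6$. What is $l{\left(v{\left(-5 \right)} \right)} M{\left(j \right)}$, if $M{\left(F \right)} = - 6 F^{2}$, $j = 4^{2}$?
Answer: $0$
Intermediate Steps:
$j = 16$
$v{\left(R \right)} = \left(6 + R\right)^{2}$
$l{\left(Z \right)} = 0$ ($l{\left(Z \right)} = \left(6 - 6\right) \sqrt{Z} = 0 \sqrt{Z} = 0$)
$l{\left(v{\left(-5 \right)} \right)} M{\left(j \right)} = 0 \left(- 6 \cdot 16^{2}\right) = 0 \left(\left(-6\right) 256\right) = 0 \left(-1536\right) = 0$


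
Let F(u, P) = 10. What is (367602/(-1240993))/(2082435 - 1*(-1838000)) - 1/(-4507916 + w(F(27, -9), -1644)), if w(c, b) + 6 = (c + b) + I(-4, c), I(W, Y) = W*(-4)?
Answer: 128300658755/877598403232670028 ≈ 1.4620e-7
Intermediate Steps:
I(W, Y) = -4*W
w(c, b) = 10 + b + c (w(c, b) = -6 + ((c + b) - 4*(-4)) = -6 + ((b + c) + 16) = -6 + (16 + b + c) = 10 + b + c)
(367602/(-1240993))/(2082435 - 1*(-1838000)) - 1/(-4507916 + w(F(27, -9), -1644)) = (367602/(-1240993))/(2082435 - 1*(-1838000)) - 1/(-4507916 + (10 - 1644 + 10)) = (367602*(-1/1240993))/(2082435 + 1838000) - 1/(-4507916 - 1624) = -367602/1240993/3920435 - 1/(-4509540) = -367602/1240993*1/3920435 - 1*(-1/4509540) = -367602/4865232391955 + 1/4509540 = 128300658755/877598403232670028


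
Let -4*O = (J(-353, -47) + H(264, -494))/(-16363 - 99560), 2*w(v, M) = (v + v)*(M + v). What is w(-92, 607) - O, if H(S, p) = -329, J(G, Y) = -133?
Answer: -3661621083/77282 ≈ -47380.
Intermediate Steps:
w(v, M) = v*(M + v) (w(v, M) = ((v + v)*(M + v))/2 = ((2*v)*(M + v))/2 = (2*v*(M + v))/2 = v*(M + v))
O = -77/77282 (O = -(-133 - 329)/(4*(-16363 - 99560)) = -(-231)/(2*(-115923)) = -(-231)*(-1)/(2*115923) = -¼*154/38641 = -77/77282 ≈ -0.00099635)
w(-92, 607) - O = -92*(607 - 92) - 1*(-77/77282) = -92*515 + 77/77282 = -47380 + 77/77282 = -3661621083/77282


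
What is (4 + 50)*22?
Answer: 1188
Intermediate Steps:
(4 + 50)*22 = 54*22 = 1188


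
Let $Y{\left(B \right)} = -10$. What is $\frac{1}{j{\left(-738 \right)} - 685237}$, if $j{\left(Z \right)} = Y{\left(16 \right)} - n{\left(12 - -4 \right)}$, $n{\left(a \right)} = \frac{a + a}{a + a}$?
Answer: $- \frac{1}{685248} \approx -1.4593 \cdot 10^{-6}$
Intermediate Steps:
$n{\left(a \right)} = 1$ ($n{\left(a \right)} = \frac{2 a}{2 a} = 2 a \frac{1}{2 a} = 1$)
$j{\left(Z \right)} = -11$ ($j{\left(Z \right)} = -10 - 1 = -11$)
$\frac{1}{j{\left(-738 \right)} - 685237} = \frac{1}{-11 - 685237} = \frac{1}{-685248} = - \frac{1}{685248}$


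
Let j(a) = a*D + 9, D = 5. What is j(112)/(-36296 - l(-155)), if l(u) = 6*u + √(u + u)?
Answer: -10061627/625377133 + 569*I*√310/1250754266 ≈ -0.016089 + 8.0098e-6*I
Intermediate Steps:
l(u) = 6*u + √2*√u (l(u) = 6*u + √(2*u) = 6*u + √2*√u)
j(a) = 9 + 5*a (j(a) = a*5 + 9 = 5*a + 9 = 9 + 5*a)
j(112)/(-36296 - l(-155)) = (9 + 5*112)/(-36296 - (6*(-155) + √2*√(-155))) = (9 + 560)/(-36296 - (-930 + √2*(I*√155))) = 569/(-36296 - (-930 + I*√310)) = 569/(-36296 + (930 - I*√310)) = 569/(-35366 - I*√310)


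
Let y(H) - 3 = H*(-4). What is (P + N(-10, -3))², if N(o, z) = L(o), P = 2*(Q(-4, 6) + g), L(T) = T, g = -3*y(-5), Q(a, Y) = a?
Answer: 24336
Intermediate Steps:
y(H) = 3 - 4*H (y(H) = 3 + H*(-4) = 3 - 4*H)
g = -69 (g = -3*(3 - 4*(-5)) = -3*(3 + 20) = -3*23 = -69)
P = -146 (P = 2*(-4 - 69) = 2*(-73) = -146)
N(o, z) = o
(P + N(-10, -3))² = (-146 - 10)² = (-156)² = 24336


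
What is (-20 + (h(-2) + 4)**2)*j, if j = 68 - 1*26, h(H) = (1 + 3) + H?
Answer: 672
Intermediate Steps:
h(H) = 4 + H
j = 42 (j = 68 - 26 = 42)
(-20 + (h(-2) + 4)**2)*j = (-20 + ((4 - 2) + 4)**2)*42 = (-20 + (2 + 4)**2)*42 = (-20 + 6**2)*42 = (-20 + 36)*42 = 16*42 = 672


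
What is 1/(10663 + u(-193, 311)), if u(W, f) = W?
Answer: 1/10470 ≈ 9.5511e-5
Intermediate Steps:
1/(10663 + u(-193, 311)) = 1/(10663 - 193) = 1/10470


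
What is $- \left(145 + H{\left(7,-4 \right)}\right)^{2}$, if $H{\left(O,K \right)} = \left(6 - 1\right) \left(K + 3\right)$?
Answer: $-19600$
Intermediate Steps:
$H{\left(O,K \right)} = 15 + 5 K$ ($H{\left(O,K \right)} = 5 \left(3 + K\right) = 15 + 5 K$)
$- \left(145 + H{\left(7,-4 \right)}\right)^{2} = - \left(145 + \left(15 + 5 \left(-4\right)\right)\right)^{2} = - \left(145 + \left(15 - 20\right)\right)^{2} = - \left(145 - 5\right)^{2} = - 140^{2} = \left(-1\right) 19600 = -19600$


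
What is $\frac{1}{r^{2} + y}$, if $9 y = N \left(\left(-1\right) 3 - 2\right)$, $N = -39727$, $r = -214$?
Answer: $\frac{9}{610799} \approx 1.4735 \cdot 10^{-5}$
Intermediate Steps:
$y = \frac{198635}{9}$ ($y = \frac{\left(-39727\right) \left(\left(-1\right) 3 - 2\right)}{9} = \frac{\left(-39727\right) \left(-3 - 2\right)}{9} = \frac{\left(-39727\right) \left(-5\right)}{9} = \frac{1}{9} \cdot 198635 = \frac{198635}{9} \approx 22071.0$)
$\frac{1}{r^{2} + y} = \frac{1}{\left(-214\right)^{2} + \frac{198635}{9}} = \frac{1}{45796 + \frac{198635}{9}} = \frac{1}{\frac{610799}{9}} = \frac{9}{610799}$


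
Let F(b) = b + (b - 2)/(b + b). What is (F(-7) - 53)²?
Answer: 690561/196 ≈ 3523.3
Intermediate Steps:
F(b) = b + (-2 + b)/(2*b) (F(b) = b + (-2 + b)/((2*b)) = b + (-2 + b)*(1/(2*b)) = b + (-2 + b)/(2*b))
(F(-7) - 53)² = ((½ - 7 - 1/(-7)) - 53)² = ((½ - 7 - 1*(-⅐)) - 53)² = ((½ - 7 + ⅐) - 53)² = (-89/14 - 53)² = (-831/14)² = 690561/196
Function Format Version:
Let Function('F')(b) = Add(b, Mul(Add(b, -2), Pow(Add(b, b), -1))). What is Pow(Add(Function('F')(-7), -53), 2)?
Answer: Rational(690561, 196) ≈ 3523.3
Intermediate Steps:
Function('F')(b) = Add(b, Mul(Rational(1, 2), Pow(b, -1), Add(-2, b))) (Function('F')(b) = Add(b, Mul(Add(-2, b), Pow(Mul(2, b), -1))) = Add(b, Mul(Add(-2, b), Mul(Rational(1, 2), Pow(b, -1)))) = Add(b, Mul(Rational(1, 2), Pow(b, -1), Add(-2, b))))
Pow(Add(Function('F')(-7), -53), 2) = Pow(Add(Add(Rational(1, 2), -7, Mul(-1, Pow(-7, -1))), -53), 2) = Pow(Add(Add(Rational(1, 2), -7, Mul(-1, Rational(-1, 7))), -53), 2) = Pow(Add(Add(Rational(1, 2), -7, Rational(1, 7)), -53), 2) = Pow(Add(Rational(-89, 14), -53), 2) = Pow(Rational(-831, 14), 2) = Rational(690561, 196)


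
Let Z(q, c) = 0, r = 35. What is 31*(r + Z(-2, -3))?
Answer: 1085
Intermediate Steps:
31*(r + Z(-2, -3)) = 31*(35 + 0) = 31*35 = 1085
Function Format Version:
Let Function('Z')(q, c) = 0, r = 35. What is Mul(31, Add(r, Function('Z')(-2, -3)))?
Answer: 1085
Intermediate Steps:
Mul(31, Add(r, Function('Z')(-2, -3))) = Mul(31, Add(35, 0)) = Mul(31, 35) = 1085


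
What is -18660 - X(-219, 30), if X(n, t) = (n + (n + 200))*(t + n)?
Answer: -63642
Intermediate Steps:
X(n, t) = (200 + 2*n)*(n + t) (X(n, t) = (n + (200 + n))*(n + t) = (200 + 2*n)*(n + t))
-18660 - X(-219, 30) = -18660 - (2*(-219)² + 200*(-219) + 200*30 + 2*(-219)*30) = -18660 - (2*47961 - 43800 + 6000 - 13140) = -18660 - (95922 - 43800 + 6000 - 13140) = -18660 - 1*44982 = -18660 - 44982 = -63642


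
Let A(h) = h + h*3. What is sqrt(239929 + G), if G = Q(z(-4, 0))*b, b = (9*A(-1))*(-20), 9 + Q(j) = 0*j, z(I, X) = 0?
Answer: sqrt(233449) ≈ 483.17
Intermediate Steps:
A(h) = 4*h (A(h) = h + 3*h = 4*h)
Q(j) = -9 (Q(j) = -9 + 0*j = -9 + 0 = -9)
b = 720 (b = (9*(4*(-1)))*(-20) = (9*(-4))*(-20) = -36*(-20) = 720)
G = -6480 (G = -9*720 = -6480)
sqrt(239929 + G) = sqrt(239929 - 6480) = sqrt(233449)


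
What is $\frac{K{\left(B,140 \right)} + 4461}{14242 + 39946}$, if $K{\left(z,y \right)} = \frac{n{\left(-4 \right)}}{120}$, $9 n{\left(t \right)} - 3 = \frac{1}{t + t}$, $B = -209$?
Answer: $\frac{38543063}{468184320} \approx 0.082325$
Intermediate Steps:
$n{\left(t \right)} = \frac{1}{3} + \frac{1}{18 t}$ ($n{\left(t \right)} = \frac{1}{3} + \frac{1}{9 \left(t + t\right)} = \frac{1}{3} + \frac{1}{9 \cdot 2 t} = \frac{1}{3} + \frac{\frac{1}{2} \frac{1}{t}}{9} = \frac{1}{3} + \frac{1}{18 t}$)
$K{\left(z,y \right)} = \frac{23}{8640}$ ($K{\left(z,y \right)} = \frac{\frac{1}{18} \frac{1}{-4} \left(1 + 6 \left(-4\right)\right)}{120} = \frac{1}{18} \left(- \frac{1}{4}\right) \left(1 - 24\right) \frac{1}{120} = \frac{1}{18} \left(- \frac{1}{4}\right) \left(-23\right) \frac{1}{120} = \frac{23}{72} \cdot \frac{1}{120} = \frac{23}{8640}$)
$\frac{K{\left(B,140 \right)} + 4461}{14242 + 39946} = \frac{\frac{23}{8640} + 4461}{14242 + 39946} = \frac{38543063}{8640 \cdot 54188} = \frac{38543063}{8640} \cdot \frac{1}{54188} = \frac{38543063}{468184320}$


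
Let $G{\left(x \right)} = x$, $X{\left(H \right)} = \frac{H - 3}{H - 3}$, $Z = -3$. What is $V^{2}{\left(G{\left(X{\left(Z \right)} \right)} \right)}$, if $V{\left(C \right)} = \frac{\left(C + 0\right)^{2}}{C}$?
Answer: $1$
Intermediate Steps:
$X{\left(H \right)} = 1$ ($X{\left(H \right)} = \frac{-3 + H}{-3 + H} = 1$)
$V{\left(C \right)} = C$ ($V{\left(C \right)} = \frac{C^{2}}{C} = C$)
$V^{2}{\left(G{\left(X{\left(Z \right)} \right)} \right)} = 1^{2} = 1$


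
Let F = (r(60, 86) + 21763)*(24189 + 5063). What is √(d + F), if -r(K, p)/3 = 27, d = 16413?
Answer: √634258277 ≈ 25185.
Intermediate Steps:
r(K, p) = -81 (r(K, p) = -3*27 = -81)
F = 634241864 (F = (-81 + 21763)*(24189 + 5063) = 21682*29252 = 634241864)
√(d + F) = √(16413 + 634241864) = √634258277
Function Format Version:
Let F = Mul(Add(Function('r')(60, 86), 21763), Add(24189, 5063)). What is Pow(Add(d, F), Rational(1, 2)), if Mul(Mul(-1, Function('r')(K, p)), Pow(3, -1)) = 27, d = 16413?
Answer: Pow(634258277, Rational(1, 2)) ≈ 25185.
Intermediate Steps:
Function('r')(K, p) = -81 (Function('r')(K, p) = Mul(-3, 27) = -81)
F = 634241864 (F = Mul(Add(-81, 21763), Add(24189, 5063)) = Mul(21682, 29252) = 634241864)
Pow(Add(d, F), Rational(1, 2)) = Pow(Add(16413, 634241864), Rational(1, 2)) = Pow(634258277, Rational(1, 2))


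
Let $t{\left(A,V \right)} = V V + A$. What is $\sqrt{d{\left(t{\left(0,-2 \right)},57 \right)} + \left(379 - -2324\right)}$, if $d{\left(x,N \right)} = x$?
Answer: $\sqrt{2707} \approx 52.029$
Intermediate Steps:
$t{\left(A,V \right)} = A + V^{2}$ ($t{\left(A,V \right)} = V^{2} + A = A + V^{2}$)
$\sqrt{d{\left(t{\left(0,-2 \right)},57 \right)} + \left(379 - -2324\right)} = \sqrt{\left(0 + \left(-2\right)^{2}\right) + \left(379 - -2324\right)} = \sqrt{\left(0 + 4\right) + \left(379 + 2324\right)} = \sqrt{4 + 2703} = \sqrt{2707}$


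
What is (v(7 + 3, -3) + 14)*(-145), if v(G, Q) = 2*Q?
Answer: -1160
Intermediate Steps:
(v(7 + 3, -3) + 14)*(-145) = (2*(-3) + 14)*(-145) = (-6 + 14)*(-145) = 8*(-145) = -1160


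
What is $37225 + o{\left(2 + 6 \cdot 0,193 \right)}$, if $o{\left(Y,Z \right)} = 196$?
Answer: $37421$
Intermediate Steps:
$37225 + o{\left(2 + 6 \cdot 0,193 \right)} = 37225 + 196 = 37421$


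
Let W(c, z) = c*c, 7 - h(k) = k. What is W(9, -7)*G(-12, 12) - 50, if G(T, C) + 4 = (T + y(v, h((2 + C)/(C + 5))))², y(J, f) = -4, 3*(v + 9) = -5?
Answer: 20362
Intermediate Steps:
v = -32/3 (v = -9 + (⅓)*(-5) = -9 - 5/3 = -32/3 ≈ -10.667)
h(k) = 7 - k
W(c, z) = c²
G(T, C) = -4 + (-4 + T)² (G(T, C) = -4 + (T - 4)² = -4 + (-4 + T)²)
W(9, -7)*G(-12, 12) - 50 = 9²*(-4 + (-4 - 12)²) - 50 = 81*(-4 + (-16)²) - 50 = 81*(-4 + 256) - 50 = 81*252 - 50 = 20412 - 50 = 20362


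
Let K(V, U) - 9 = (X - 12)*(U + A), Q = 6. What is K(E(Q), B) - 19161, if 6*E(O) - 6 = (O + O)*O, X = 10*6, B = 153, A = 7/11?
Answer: -129552/11 ≈ -11777.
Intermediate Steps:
A = 7/11 (A = 7*(1/11) = 7/11 ≈ 0.63636)
X = 60
E(O) = 1 + O²/3 (E(O) = 1 + ((O + O)*O)/6 = 1 + ((2*O)*O)/6 = 1 + (2*O²)/6 = 1 + O²/3)
K(V, U) = 435/11 + 48*U (K(V, U) = 9 + (60 - 12)*(U + 7/11) = 9 + 48*(7/11 + U) = 9 + (336/11 + 48*U) = 435/11 + 48*U)
K(E(Q), B) - 19161 = (435/11 + 48*153) - 19161 = (435/11 + 7344) - 19161 = 81219/11 - 19161 = -129552/11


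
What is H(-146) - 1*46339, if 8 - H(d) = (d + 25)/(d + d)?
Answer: -13528773/292 ≈ -46331.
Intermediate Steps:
H(d) = 8 - (25 + d)/(2*d) (H(d) = 8 - (d + 25)/(d + d) = 8 - (25 + d)/(2*d))
H(-146) - 1*46339 = (5/2)*(-5 + 3*(-146))/(-146) - 1*46339 = (5/2)*(-1/146)*(-5 - 438) - 46339 = (5/2)*(-1/146)*(-443) - 46339 = 2215/292 - 46339 = -13528773/292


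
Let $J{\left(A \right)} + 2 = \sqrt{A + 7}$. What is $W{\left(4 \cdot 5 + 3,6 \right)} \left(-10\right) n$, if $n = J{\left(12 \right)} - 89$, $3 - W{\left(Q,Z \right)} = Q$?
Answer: $-18200 + 200 \sqrt{19} \approx -17328.0$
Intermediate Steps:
$J{\left(A \right)} = -2 + \sqrt{7 + A}$ ($J{\left(A \right)} = -2 + \sqrt{A + 7} = -2 + \sqrt{7 + A}$)
$W{\left(Q,Z \right)} = 3 - Q$
$n = -91 + \sqrt{19}$ ($n = \left(-2 + \sqrt{7 + 12}\right) - 89 = \left(-2 + \sqrt{19}\right) - 89 = -91 + \sqrt{19} \approx -86.641$)
$W{\left(4 \cdot 5 + 3,6 \right)} \left(-10\right) n = \left(3 - \left(4 \cdot 5 + 3\right)\right) \left(-10\right) \left(-91 + \sqrt{19}\right) = \left(3 - \left(20 + 3\right)\right) \left(-10\right) \left(-91 + \sqrt{19}\right) = \left(3 - 23\right) \left(-10\right) \left(-91 + \sqrt{19}\right) = \left(-20\right) \left(-10\right) \left(-91 + \sqrt{19}\right) = 200 \left(-91 + \sqrt{19}\right) = -18200 + 200 \sqrt{19}$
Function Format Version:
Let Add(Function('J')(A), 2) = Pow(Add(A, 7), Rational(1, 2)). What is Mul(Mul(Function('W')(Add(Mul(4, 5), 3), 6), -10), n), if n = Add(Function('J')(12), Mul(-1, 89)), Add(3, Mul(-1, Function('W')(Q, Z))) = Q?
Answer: Add(-18200, Mul(200, Pow(19, Rational(1, 2)))) ≈ -17328.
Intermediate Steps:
Function('J')(A) = Add(-2, Pow(Add(7, A), Rational(1, 2))) (Function('J')(A) = Add(-2, Pow(Add(A, 7), Rational(1, 2))) = Add(-2, Pow(Add(7, A), Rational(1, 2))))
Function('W')(Q, Z) = Add(3, Mul(-1, Q))
n = Add(-91, Pow(19, Rational(1, 2))) (n = Add(Add(-2, Pow(Add(7, 12), Rational(1, 2))), Mul(-1, 89)) = Add(Add(-2, Pow(19, Rational(1, 2))), -89) = Add(-91, Pow(19, Rational(1, 2))) ≈ -86.641)
Mul(Mul(Function('W')(Add(Mul(4, 5), 3), 6), -10), n) = Mul(Mul(Add(3, Mul(-1, Add(Mul(4, 5), 3))), -10), Add(-91, Pow(19, Rational(1, 2)))) = Mul(Mul(Add(3, Mul(-1, Add(20, 3))), -10), Add(-91, Pow(19, Rational(1, 2)))) = Mul(Mul(Add(3, Mul(-1, 23)), -10), Add(-91, Pow(19, Rational(1, 2)))) = Mul(Mul(Add(3, -23), -10), Add(-91, Pow(19, Rational(1, 2)))) = Mul(Mul(-20, -10), Add(-91, Pow(19, Rational(1, 2)))) = Mul(200, Add(-91, Pow(19, Rational(1, 2)))) = Add(-18200, Mul(200, Pow(19, Rational(1, 2))))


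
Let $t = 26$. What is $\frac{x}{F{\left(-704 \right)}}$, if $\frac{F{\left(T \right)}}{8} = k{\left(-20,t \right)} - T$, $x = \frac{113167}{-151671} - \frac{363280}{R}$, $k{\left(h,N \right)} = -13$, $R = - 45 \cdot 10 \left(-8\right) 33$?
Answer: $- \frac{142798501}{207513228780} \approx -0.00068814$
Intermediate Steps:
$R = 118800$ ($R = \left(-45\right) \left(-80\right) 33 = 3600 \cdot 33 = 118800$)
$x = - \frac{285597002}{75077145}$ ($x = \frac{113167}{-151671} - \frac{363280}{118800} = 113167 \left(- \frac{1}{151671}\right) - \frac{4541}{1485} = - \frac{113167}{151671} - \frac{4541}{1485} = - \frac{285597002}{75077145} \approx -3.804$)
$F{\left(T \right)} = -104 - 8 T$ ($F{\left(T \right)} = 8 \left(-13 - T\right) = -104 - 8 T$)
$\frac{x}{F{\left(-704 \right)}} = - \frac{285597002}{75077145 \left(-104 - -5632\right)} = - \frac{285597002}{75077145 \left(-104 + 5632\right)} = - \frac{285597002}{75077145 \cdot 5528} = \left(- \frac{285597002}{75077145}\right) \frac{1}{5528} = - \frac{142798501}{207513228780}$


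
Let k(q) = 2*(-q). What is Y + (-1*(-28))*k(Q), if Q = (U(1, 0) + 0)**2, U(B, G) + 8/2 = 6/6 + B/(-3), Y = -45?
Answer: -6005/9 ≈ -667.22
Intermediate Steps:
U(B, G) = -3 - B/3 (U(B, G) = -4 + (6/6 + B/(-3)) = -4 + (6*(1/6) + B*(-1/3)) = -4 + (1 - B/3) = -3 - B/3)
Q = 100/9 (Q = ((-3 - 1/3*1) + 0)**2 = ((-3 - 1/3) + 0)**2 = (-10/3 + 0)**2 = (-10/3)**2 = 100/9 ≈ 11.111)
k(q) = -2*q
Y + (-1*(-28))*k(Q) = -45 + (-1*(-28))*(-2*100/9) = -45 + 28*(-200/9) = -45 - 5600/9 = -6005/9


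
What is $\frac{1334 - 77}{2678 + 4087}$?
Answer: $\frac{419}{2255} \approx 0.18581$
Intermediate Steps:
$\frac{1334 - 77}{2678 + 4087} = \frac{1257}{6765} = 1257 \cdot \frac{1}{6765} = \frac{419}{2255}$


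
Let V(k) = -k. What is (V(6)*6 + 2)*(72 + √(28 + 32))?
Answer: -2448 - 68*√15 ≈ -2711.4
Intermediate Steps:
(V(6)*6 + 2)*(72 + √(28 + 32)) = (-1*6*6 + 2)*(72 + √(28 + 32)) = (-6*6 + 2)*(72 + √60) = (-36 + 2)*(72 + 2*√15) = -34*(72 + 2*√15) = -2448 - 68*√15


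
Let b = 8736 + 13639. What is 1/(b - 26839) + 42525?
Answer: 189831599/4464 ≈ 42525.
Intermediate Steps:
b = 22375
1/(b - 26839) + 42525 = 1/(22375 - 26839) + 42525 = 1/(-4464) + 42525 = -1/4464 + 42525 = 189831599/4464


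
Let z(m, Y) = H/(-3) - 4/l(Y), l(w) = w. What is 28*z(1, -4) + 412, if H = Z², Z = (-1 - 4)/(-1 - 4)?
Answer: 1292/3 ≈ 430.67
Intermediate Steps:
Z = 1 (Z = -5/(-5) = -5*(-⅕) = 1)
H = 1 (H = 1² = 1)
z(m, Y) = -⅓ - 4/Y (z(m, Y) = 1/(-3) - 4/Y = 1*(-⅓) - 4/Y = -⅓ - 4/Y)
28*z(1, -4) + 412 = 28*((⅓)*(-12 - 1*(-4))/(-4)) + 412 = 28*((⅓)*(-¼)*(-12 + 4)) + 412 = 28*((⅓)*(-¼)*(-8)) + 412 = 28*(⅔) + 412 = 56/3 + 412 = 1292/3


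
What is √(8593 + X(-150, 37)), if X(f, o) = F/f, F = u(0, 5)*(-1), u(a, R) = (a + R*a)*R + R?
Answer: √7733730/30 ≈ 92.699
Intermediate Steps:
u(a, R) = R + R*(a + R*a) (u(a, R) = R*(a + R*a) + R = R + R*(a + R*a))
F = -5 (F = (5*(1 + 0 + 5*0))*(-1) = (5*(1 + 0 + 0))*(-1) = (5*1)*(-1) = 5*(-1) = -5)
X(f, o) = -5/f
√(8593 + X(-150, 37)) = √(8593 - 5/(-150)) = √(8593 - 5*(-1/150)) = √(8593 + 1/30) = √(257791/30) = √7733730/30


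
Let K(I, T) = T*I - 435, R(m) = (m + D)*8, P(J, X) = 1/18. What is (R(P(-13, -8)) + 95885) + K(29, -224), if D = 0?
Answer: 800590/9 ≈ 88955.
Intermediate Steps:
P(J, X) = 1/18
R(m) = 8*m (R(m) = (m + 0)*8 = m*8 = 8*m)
K(I, T) = -435 + I*T (K(I, T) = I*T - 435 = -435 + I*T)
(R(P(-13, -8)) + 95885) + K(29, -224) = (8*(1/18) + 95885) + (-435 + 29*(-224)) = (4/9 + 95885) + (-435 - 6496) = 862969/9 - 6931 = 800590/9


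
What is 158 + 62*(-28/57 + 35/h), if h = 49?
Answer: 68560/399 ≈ 171.83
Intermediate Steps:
158 + 62*(-28/57 + 35/h) = 158 + 62*(-28/57 + 35/49) = 158 + 62*(-28*1/57 + 35*(1/49)) = 158 + 62*(-28/57 + 5/7) = 158 + 62*(89/399) = 158 + 5518/399 = 68560/399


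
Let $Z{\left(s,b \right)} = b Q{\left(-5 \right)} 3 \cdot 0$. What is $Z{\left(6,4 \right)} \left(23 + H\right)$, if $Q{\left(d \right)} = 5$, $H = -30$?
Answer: $0$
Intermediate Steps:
$Z{\left(s,b \right)} = 0$ ($Z{\left(s,b \right)} = b 5 \cdot 3 \cdot 0 = b 15 \cdot 0 = 15 b 0 = 0$)
$Z{\left(6,4 \right)} \left(23 + H\right) = 0 \left(23 - 30\right) = 0 \left(-7\right) = 0$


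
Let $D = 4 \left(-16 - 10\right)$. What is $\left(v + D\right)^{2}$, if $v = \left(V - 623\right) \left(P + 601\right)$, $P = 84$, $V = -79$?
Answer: $231335988676$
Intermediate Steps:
$D = -104$ ($D = 4 \left(-26\right) = -104$)
$v = -480870$ ($v = \left(-79 - 623\right) \left(84 + 601\right) = \left(-702\right) 685 = -480870$)
$\left(v + D\right)^{2} = \left(-480870 - 104\right)^{2} = \left(-480974\right)^{2} = 231335988676$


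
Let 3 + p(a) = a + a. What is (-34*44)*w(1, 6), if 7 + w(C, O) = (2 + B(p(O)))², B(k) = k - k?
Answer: 4488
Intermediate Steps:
p(a) = -3 + 2*a (p(a) = -3 + (a + a) = -3 + 2*a)
B(k) = 0
w(C, O) = -3 (w(C, O) = -7 + (2 + 0)² = -7 + 2² = -7 + 4 = -3)
(-34*44)*w(1, 6) = -34*44*(-3) = -1496*(-3) = 4488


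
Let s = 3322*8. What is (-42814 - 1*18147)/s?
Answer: -60961/26576 ≈ -2.2938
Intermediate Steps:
s = 26576
(-42814 - 1*18147)/s = (-42814 - 1*18147)/26576 = (-42814 - 18147)*(1/26576) = -60961*1/26576 = -60961/26576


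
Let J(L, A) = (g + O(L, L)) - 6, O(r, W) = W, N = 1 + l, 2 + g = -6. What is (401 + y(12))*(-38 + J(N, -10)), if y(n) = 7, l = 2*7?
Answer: -15096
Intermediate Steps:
g = -8 (g = -2 - 6 = -8)
l = 14
N = 15 (N = 1 + 14 = 15)
J(L, A) = -14 + L (J(L, A) = (-8 + L) - 6 = -14 + L)
(401 + y(12))*(-38 + J(N, -10)) = (401 + 7)*(-38 + (-14 + 15)) = 408*(-38 + 1) = 408*(-37) = -15096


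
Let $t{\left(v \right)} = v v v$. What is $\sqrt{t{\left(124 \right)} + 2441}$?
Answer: $\sqrt{1909065} \approx 1381.7$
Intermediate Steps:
$t{\left(v \right)} = v^{3}$ ($t{\left(v \right)} = v^{2} v = v^{3}$)
$\sqrt{t{\left(124 \right)} + 2441} = \sqrt{124^{3} + 2441} = \sqrt{1906624 + 2441} = \sqrt{1909065}$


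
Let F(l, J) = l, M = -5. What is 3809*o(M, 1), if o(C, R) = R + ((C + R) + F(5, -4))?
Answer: 7618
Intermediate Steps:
o(C, R) = 5 + C + 2*R (o(C, R) = R + ((C + R) + 5) = R + (5 + C + R) = 5 + C + 2*R)
3809*o(M, 1) = 3809*(5 - 5 + 2*1) = 3809*(5 - 5 + 2) = 3809*2 = 7618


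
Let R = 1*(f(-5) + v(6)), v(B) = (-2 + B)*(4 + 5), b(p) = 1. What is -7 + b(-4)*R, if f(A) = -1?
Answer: 28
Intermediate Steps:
v(B) = -18 + 9*B (v(B) = (-2 + B)*9 = -18 + 9*B)
R = 35 (R = 1*(-1 + (-18 + 9*6)) = 1*(-1 + (-18 + 54)) = 1*(-1 + 36) = 1*35 = 35)
-7 + b(-4)*R = -7 + 1*35 = -7 + 35 = 28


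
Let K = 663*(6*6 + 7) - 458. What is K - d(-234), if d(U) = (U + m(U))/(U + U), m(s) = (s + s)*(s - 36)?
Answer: 56641/2 ≈ 28321.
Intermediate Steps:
m(s) = 2*s*(-36 + s) (m(s) = (2*s)*(-36 + s) = 2*s*(-36 + s))
d(U) = (U + 2*U*(-36 + U))/(2*U) (d(U) = (U + 2*U*(-36 + U))/(U + U) = (U + 2*U*(-36 + U))/((2*U)) = (U + 2*U*(-36 + U))*(1/(2*U)) = (U + 2*U*(-36 + U))/(2*U))
K = 28051 (K = 663*(36 + 7) - 458 = 663*43 - 458 = 28509 - 458 = 28051)
K - d(-234) = 28051 - (-71/2 - 234) = 28051 - 1*(-539/2) = 28051 + 539/2 = 56641/2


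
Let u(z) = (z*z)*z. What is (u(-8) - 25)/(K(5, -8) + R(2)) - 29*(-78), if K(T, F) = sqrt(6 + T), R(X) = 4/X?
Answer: 16908/7 - 537*sqrt(11)/7 ≈ 2161.0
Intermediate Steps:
u(z) = z**3 (u(z) = z**2*z = z**3)
(u(-8) - 25)/(K(5, -8) + R(2)) - 29*(-78) = ((-8)**3 - 25)/(sqrt(6 + 5) + 4/2) - 29*(-78) = (-512 - 25)/(sqrt(11) + 4*(1/2)) + 2262 = -537/(sqrt(11) + 2) + 2262 = -537/(2 + sqrt(11)) + 2262 = 2262 - 537/(2 + sqrt(11))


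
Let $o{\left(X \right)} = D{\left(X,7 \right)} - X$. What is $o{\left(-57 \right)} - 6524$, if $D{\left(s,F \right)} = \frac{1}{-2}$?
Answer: $- \frac{12935}{2} \approx -6467.5$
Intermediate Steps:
$D{\left(s,F \right)} = - \frac{1}{2}$
$o{\left(X \right)} = - \frac{1}{2} - X$
$o{\left(-57 \right)} - 6524 = \left(- \frac{1}{2} - -57\right) - 6524 = \left(- \frac{1}{2} + 57\right) - 6524 = \frac{113}{2} - 6524 = - \frac{12935}{2}$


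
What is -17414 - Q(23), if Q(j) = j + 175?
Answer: -17612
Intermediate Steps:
Q(j) = 175 + j
-17414 - Q(23) = -17414 - (175 + 23) = -17414 - 1*198 = -17414 - 198 = -17612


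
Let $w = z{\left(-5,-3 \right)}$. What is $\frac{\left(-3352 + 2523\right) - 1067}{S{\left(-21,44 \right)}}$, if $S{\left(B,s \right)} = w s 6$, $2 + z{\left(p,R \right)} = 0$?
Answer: $\frac{79}{22} \approx 3.5909$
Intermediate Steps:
$z{\left(p,R \right)} = -2$ ($z{\left(p,R \right)} = -2 + 0 = -2$)
$w = -2$
$S{\left(B,s \right)} = - 12 s$ ($S{\left(B,s \right)} = - 2 s 6 = - 12 s$)
$\frac{\left(-3352 + 2523\right) - 1067}{S{\left(-21,44 \right)}} = \frac{\left(-3352 + 2523\right) - 1067}{\left(-12\right) 44} = \frac{-829 - 1067}{-528} = \left(-1896\right) \left(- \frac{1}{528}\right) = \frac{79}{22}$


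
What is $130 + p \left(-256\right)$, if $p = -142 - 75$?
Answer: $55682$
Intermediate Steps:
$p = -217$ ($p = -142 - 75 = -217$)
$130 + p \left(-256\right) = 130 - -55552 = 130 + 55552 = 55682$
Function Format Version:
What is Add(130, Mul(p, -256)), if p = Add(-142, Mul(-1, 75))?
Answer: 55682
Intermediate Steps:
p = -217 (p = Add(-142, -75) = -217)
Add(130, Mul(p, -256)) = Add(130, Mul(-217, -256)) = Add(130, 55552) = 55682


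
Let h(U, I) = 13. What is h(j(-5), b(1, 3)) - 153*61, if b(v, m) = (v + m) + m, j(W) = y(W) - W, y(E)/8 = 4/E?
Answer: -9320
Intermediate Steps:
y(E) = 32/E (y(E) = 8*(4/E) = 32/E)
j(W) = -W + 32/W (j(W) = 32/W - W = -W + 32/W)
b(v, m) = v + 2*m (b(v, m) = (m + v) + m = v + 2*m)
h(j(-5), b(1, 3)) - 153*61 = 13 - 153*61 = 13 - 9333 = -9320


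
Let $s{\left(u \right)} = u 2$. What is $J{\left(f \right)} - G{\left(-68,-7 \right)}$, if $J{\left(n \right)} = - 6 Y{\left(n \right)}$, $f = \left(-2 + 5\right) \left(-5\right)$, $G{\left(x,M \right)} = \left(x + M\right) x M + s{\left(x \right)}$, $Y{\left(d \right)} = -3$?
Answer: $35854$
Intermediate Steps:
$s{\left(u \right)} = 2 u$
$G{\left(x,M \right)} = 2 x + M x \left(M + x\right)$ ($G{\left(x,M \right)} = \left(x + M\right) x M + 2 x = \left(M + x\right) x M + 2 x = x \left(M + x\right) M + 2 x = M x \left(M + x\right) + 2 x = 2 x + M x \left(M + x\right)$)
$f = -15$ ($f = 3 \left(-5\right) = -15$)
$J{\left(n \right)} = 18$ ($J{\left(n \right)} = \left(-6\right) \left(-3\right) = 18$)
$J{\left(f \right)} - G{\left(-68,-7 \right)} = 18 - - 68 \left(2 + \left(-7\right)^{2} - -476\right) = 18 - - 68 \left(2 + 49 + 476\right) = 18 - \left(-68\right) 527 = 18 - -35836 = 18 + 35836 = 35854$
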